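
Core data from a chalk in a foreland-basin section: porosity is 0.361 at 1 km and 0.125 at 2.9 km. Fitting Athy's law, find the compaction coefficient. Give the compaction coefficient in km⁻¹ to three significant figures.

Athy: phi(z) = phi₀ e^(−cz) ⇒ phi₁/phi₂ = e^{c(z₂−z₁)} ⇒ c = ln(phi₁/phi₂)/(z₂−z₁)
c = ln(0.361/0.125) / (2.9 − 1) = ln(2.888) / 1.9 = 1.0606 / 1.9 = 0.5582 km⁻¹

0.558 km⁻¹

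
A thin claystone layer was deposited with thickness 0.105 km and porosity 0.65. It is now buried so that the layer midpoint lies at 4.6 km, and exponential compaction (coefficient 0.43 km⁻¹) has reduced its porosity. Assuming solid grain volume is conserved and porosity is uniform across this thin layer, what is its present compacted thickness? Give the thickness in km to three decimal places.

Porosity at 4.6 km: n = 0.65·exp(−0.43×4.6) = 0.0899
Solid-volume conservation: h(1−n) = h₀(1−n₀) ⇒ h = h₀·(1−n₀)/(1−n)
h = 0.105 × (1 − 0.65)/(1 − 0.0899) = 0.105 × 0.3846 = 0.0404 km

0.040 km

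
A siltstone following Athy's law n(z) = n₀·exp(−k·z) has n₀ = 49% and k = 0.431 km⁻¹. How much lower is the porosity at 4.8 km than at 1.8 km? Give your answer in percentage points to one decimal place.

n(1.8) = 0.49·e^(−0.431×1.8) = 0.2256
n(4.8) = 0.49·e^(−0.431×4.8) = 0.0619
Δn = 0.2256 − 0.0619 = 0.1637

16.4 percentage points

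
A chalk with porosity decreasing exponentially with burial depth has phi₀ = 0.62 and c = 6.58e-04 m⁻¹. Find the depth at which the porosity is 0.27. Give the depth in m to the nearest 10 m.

1260 m

Working in km (1 km = 1000 m; c in km⁻¹ = c in m⁻¹ × 1000):
Invert Athy's law: Z = ln(phi₀/phi) / c
Z = ln(0.62/0.27) / 0.658 = ln(2.296) / 0.658 = 0.8313 / 0.658 = 1.263 km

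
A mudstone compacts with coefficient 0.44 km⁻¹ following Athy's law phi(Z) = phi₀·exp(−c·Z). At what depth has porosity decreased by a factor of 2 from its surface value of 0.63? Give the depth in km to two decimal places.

1.58 km

phi/phi₀ = 1/2 ⇒ exp(−c·Z) = 1/2 ⇒ Z = ln(2) / c
Z = 0.6931 / 0.44 = 1.575 km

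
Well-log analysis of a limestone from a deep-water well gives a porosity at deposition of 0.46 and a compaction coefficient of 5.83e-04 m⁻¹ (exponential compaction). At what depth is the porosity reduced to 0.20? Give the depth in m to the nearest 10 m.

Working in km (1 km = 1000 m; β in km⁻¹ = β in m⁻¹ × 1000):
Invert Athy's law: d = ln(n₀/n) / β
d = ln(0.46/0.2) / 0.583 = ln(2.3) / 0.583 = 0.8329 / 0.583 = 1.429 km

1430 m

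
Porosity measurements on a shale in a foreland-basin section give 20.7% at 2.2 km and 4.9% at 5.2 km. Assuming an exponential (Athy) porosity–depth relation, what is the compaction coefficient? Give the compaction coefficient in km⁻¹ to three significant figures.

Athy: phi(Z) = phi₀ e^(−βZ) ⇒ phi₁/phi₂ = e^{β(Z₂−Z₁)} ⇒ β = ln(phi₁/phi₂)/(Z₂−Z₁)
β = ln(0.207/0.049) / (5.2 − 2.2) = ln(4.224) / 3 = 1.4409 / 3 = 0.4803 km⁻¹

0.480 km⁻¹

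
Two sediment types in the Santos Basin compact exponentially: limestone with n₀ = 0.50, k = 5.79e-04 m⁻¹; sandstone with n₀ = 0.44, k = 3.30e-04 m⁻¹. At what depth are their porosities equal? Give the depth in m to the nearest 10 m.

Working in km (1 km = 1000 m; k in km⁻¹ = k in m⁻¹ × 1000):
Set n₀ₐ e^(−kₐZ) = n₀ᵦ e^(−kᵦZ) ⇒ ln(n₀ₐ/n₀ᵦ) = (kₐ − kᵦ)·Z
Z = ln(0.5/0.44) / (0.579 − 0.33) = 0.1278 / 0.249 = 0.513 km

510 m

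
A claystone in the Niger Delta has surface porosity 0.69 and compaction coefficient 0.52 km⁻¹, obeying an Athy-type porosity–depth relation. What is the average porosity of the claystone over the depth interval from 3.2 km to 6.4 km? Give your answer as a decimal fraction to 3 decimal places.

⟨φ⟩ = (1/(d₂−d₁)) ∫ φ₀ e^(−kd) dd = φ₀·(e^(−k·d₁) − e^(−k·d₂)) / (k·(d₂−d₁))
e^(−0.52×3.2) = 0.1894; e^(−0.52×6.4) = 0.0359
⟨φ⟩ = 0.69 × (0.1894 − 0.0359) / (0.52 × 3.2) = 0.69 × 0.0923 = 0.0637

0.064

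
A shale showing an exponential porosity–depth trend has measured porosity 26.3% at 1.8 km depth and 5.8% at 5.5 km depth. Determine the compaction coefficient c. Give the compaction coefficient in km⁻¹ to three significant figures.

Athy: φ(d) = φ₀ e^(−cd) ⇒ φ₁/φ₂ = e^{c(d₂−d₁)} ⇒ c = ln(φ₁/φ₂)/(d₂−d₁)
c = ln(0.263/0.058) / (5.5 − 1.8) = ln(4.534) / 3.7 = 1.5117 / 3.7 = 0.4086 km⁻¹

0.409 km⁻¹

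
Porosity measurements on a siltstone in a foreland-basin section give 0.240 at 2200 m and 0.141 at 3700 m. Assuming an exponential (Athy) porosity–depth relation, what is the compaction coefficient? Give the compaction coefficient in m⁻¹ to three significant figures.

0.000355 m⁻¹

Working in km (1 km = 1000 m; c in km⁻¹ = c in m⁻¹ × 1000):
Athy: phi(Z) = phi₀ e^(−cZ) ⇒ phi₁/phi₂ = e^{c(Z₂−Z₁)} ⇒ c = ln(phi₁/phi₂)/(Z₂−Z₁)
c = ln(0.24/0.141) / (3.7 − 2.2) = ln(1.702) / 1.5 = 0.5319 / 1.5 = 0.3546 km⁻¹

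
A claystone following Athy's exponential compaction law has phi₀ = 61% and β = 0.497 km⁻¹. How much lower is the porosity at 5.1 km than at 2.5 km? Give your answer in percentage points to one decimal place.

12.8 percentage points

phi(2.5) = 0.61·e^(−0.497×2.5) = 0.1761
phi(5.1) = 0.61·e^(−0.497×5.1) = 0.0484
Δphi = 0.1761 − 0.0484 = 0.1277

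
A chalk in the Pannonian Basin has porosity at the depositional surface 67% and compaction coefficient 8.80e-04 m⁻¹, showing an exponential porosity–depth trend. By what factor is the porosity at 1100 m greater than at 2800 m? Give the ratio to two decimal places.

Working in km (1 km = 1000 m; k in km⁻¹ = k in m⁻¹ × 1000):
phi(Z₁)/phi(Z₂) = e^(−k·Z₁)/e^(−k·Z₂) = e^{k(Z₂−Z₁)}
= exp(0.88 × 1.7) = exp(1.496) = 4.4638

4.46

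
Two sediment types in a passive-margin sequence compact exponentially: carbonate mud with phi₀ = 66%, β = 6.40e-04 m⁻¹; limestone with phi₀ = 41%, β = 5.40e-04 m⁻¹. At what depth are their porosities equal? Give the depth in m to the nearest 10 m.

Working in km (1 km = 1000 m; β in km⁻¹ = β in m⁻¹ × 1000):
Set phi₀ₐ e^(−βₐz) = phi₀ᵦ e^(−βᵦz) ⇒ ln(phi₀ₐ/phi₀ᵦ) = (βₐ − βᵦ)·z
z = ln(0.66/0.41) / (0.64 − 0.54) = 0.4761 / 0.1 = 4.761 km

4760 m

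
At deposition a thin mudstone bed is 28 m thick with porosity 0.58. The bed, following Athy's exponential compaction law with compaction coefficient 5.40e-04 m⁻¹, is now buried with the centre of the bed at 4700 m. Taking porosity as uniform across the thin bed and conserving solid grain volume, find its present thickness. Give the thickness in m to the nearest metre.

Working in km (1 km = 1000 m; β in km⁻¹ = β in m⁻¹ × 1000):
Porosity at 4.7 km: φ = 0.58·exp(−0.54×4.7) = 0.0458
Solid-volume conservation: h(1−φ) = h₀(1−φ₀) ⇒ h = h₀·(1−φ₀)/(1−φ)
h = 0.028 × (1 − 0.58)/(1 − 0.0458) = 0.028 × 0.4402 = 0.0123 km

12 m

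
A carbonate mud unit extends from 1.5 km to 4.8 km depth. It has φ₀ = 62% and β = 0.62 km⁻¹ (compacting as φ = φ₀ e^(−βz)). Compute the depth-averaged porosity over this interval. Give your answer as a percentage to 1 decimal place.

⟨φ⟩ = (1/(z₂−z₁)) ∫ φ₀ e^(−βz) dz = φ₀·(e^(−β·z₁) − e^(−β·z₂)) / (β·(z₂−z₁))
e^(−0.62×1.5) = 0.3946; e^(−0.62×4.8) = 0.0510
⟨φ⟩ = 0.62 × (0.3946 − 0.0510) / (0.62 × 3.3) = 0.62 × 0.1679 = 0.1041

10.4%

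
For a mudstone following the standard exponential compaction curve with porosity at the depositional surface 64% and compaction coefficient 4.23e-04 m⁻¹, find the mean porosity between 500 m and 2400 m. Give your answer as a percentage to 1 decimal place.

35.6%

Working in km (1 km = 1000 m; c in km⁻¹ = c in m⁻¹ × 1000):
⟨φ⟩ = (1/(d₂−d₁)) ∫ φ₀ e^(−cd) dd = φ₀·(e^(−c·d₁) − e^(−c·d₂)) / (c·(d₂−d₁))
e^(−0.423×0.5) = 0.8094; e^(−0.423×2.4) = 0.3623
⟨φ⟩ = 0.64 × (0.8094 − 0.3623) / (0.423 × 1.9) = 0.64 × 0.5562 = 0.3560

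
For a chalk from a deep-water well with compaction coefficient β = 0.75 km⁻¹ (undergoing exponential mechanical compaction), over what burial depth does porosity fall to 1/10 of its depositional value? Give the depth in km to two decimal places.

3.07 km

n/n₀ = 1/10 ⇒ exp(−β·z) = 1/10 ⇒ z = ln(10) / β
z = 2.3026 / 0.75 = 3.070 km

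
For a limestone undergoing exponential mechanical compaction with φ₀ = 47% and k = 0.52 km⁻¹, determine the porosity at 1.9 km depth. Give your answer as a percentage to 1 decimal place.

φ = φ₀·exp(−k·d) = 0.47 × exp(−0.52 × 1.9) = 0.47 × exp(−0.988)
  = 0.47 × 0.3723 = 0.1750

17.5%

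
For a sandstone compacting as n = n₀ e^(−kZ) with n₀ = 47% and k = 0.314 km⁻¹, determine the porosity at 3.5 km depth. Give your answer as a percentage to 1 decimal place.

15.7%

n = n₀·exp(−k·Z) = 0.47 × exp(−0.314 × 3.5) = 0.47 × exp(−1.099)
  = 0.47 × 0.3332 = 0.1566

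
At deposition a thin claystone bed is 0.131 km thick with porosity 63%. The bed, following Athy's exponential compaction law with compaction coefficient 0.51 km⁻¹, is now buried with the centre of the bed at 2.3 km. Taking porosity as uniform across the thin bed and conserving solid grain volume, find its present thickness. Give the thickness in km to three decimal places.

Porosity at 2.3 km: φ = 0.63·exp(−0.51×2.3) = 0.1949
Solid-volume conservation: h(1−φ) = h₀(1−φ₀) ⇒ h = h₀·(1−φ₀)/(1−φ)
h = 0.131 × (1 − 0.63)/(1 − 0.1949) = 0.131 × 0.4596 = 0.0602 km

0.060 km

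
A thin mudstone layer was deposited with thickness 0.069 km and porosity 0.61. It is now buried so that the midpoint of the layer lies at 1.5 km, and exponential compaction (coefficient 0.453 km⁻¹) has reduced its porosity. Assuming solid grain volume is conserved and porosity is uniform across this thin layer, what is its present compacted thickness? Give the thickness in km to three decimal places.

Porosity at 1.5 km: φ = 0.61·exp(−0.453×1.5) = 0.3092
Solid-volume conservation: h(1−φ) = h₀(1−φ₀) ⇒ h = h₀·(1−φ₀)/(1−φ)
h = 0.069 × (1 − 0.61)/(1 − 0.3092) = 0.069 × 0.5646 = 0.0390 km

0.039 km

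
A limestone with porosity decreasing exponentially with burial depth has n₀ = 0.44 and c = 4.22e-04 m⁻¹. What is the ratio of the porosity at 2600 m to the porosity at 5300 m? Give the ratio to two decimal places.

3.12

Working in km (1 km = 1000 m; c in km⁻¹ = c in m⁻¹ × 1000):
n(Z₁)/n(Z₂) = e^(−c·Z₁)/e^(−c·Z₂) = e^{c(Z₂−Z₁)}
= exp(0.422 × 2.7) = exp(1.139) = 3.1249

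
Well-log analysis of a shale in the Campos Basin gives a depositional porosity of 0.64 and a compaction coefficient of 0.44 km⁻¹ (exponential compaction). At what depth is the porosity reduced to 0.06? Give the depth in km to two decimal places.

5.38 km

Invert Athy's law: d = ln(phi₀/phi) / β
d = ln(0.64/0.06) / 0.44 = ln(10.67) / 0.44 = 2.3671 / 0.44 = 5.380 km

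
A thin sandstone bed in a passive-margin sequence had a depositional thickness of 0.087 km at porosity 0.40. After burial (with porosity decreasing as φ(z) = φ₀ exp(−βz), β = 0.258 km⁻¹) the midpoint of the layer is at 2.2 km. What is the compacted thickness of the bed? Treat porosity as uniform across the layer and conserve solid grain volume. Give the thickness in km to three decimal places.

0.068 km

Porosity at 2.2 km: φ = 0.4·exp(−0.258×2.2) = 0.2268
Solid-volume conservation: h(1−φ) = h₀(1−φ₀) ⇒ h = h₀·(1−φ₀)/(1−φ)
h = 0.087 × (1 − 0.4)/(1 − 0.2268) = 0.087 × 0.7759 = 0.0675 km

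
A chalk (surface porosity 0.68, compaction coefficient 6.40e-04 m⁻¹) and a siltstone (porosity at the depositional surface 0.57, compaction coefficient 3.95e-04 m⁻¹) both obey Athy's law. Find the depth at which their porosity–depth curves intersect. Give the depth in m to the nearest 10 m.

720 m

Working in km (1 km = 1000 m; k in km⁻¹ = k in m⁻¹ × 1000):
Set phi₀ₐ e^(−kₐZ) = phi₀ᵦ e^(−kᵦZ) ⇒ ln(phi₀ₐ/phi₀ᵦ) = (kₐ − kᵦ)·Z
Z = ln(0.68/0.57) / (0.64 − 0.395) = 0.1765 / 0.245 = 0.720 km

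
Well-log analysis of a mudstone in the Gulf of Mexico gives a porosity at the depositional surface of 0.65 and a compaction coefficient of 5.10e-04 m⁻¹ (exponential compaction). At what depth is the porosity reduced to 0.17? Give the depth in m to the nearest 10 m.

2630 m

Working in km (1 km = 1000 m; k in km⁻¹ = k in m⁻¹ × 1000):
Invert Athy's law: d = ln(phi₀/phi) / k
d = ln(0.65/0.17) / 0.51 = ln(3.824) / 0.51 = 1.3412 / 0.51 = 2.630 km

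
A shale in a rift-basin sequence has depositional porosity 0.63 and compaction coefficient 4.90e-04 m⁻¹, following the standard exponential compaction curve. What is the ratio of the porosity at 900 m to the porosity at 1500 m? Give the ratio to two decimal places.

1.34

Working in km (1 km = 1000 m; k in km⁻¹ = k in m⁻¹ × 1000):
phi(d₁)/phi(d₂) = e^(−k·d₁)/e^(−k·d₂) = e^{k(d₂−d₁)}
= exp(0.49 × 0.6) = exp(0.294) = 1.3418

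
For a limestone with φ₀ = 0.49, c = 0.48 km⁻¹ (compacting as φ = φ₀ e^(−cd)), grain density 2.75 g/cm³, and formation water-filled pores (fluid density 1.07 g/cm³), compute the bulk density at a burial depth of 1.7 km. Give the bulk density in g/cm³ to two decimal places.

2.39 g/cm³

Porosity at depth: φ = 0.49·exp(−0.48×1.7) = 0.49×0.4422 = 0.2167
Bulk density: ρ_b = (1−φ)ρ_g + φ·ρ_f = 0.7833×2.75 + 0.2167×1.07
       = 2.154 + 0.232 = 2.386 g/cm³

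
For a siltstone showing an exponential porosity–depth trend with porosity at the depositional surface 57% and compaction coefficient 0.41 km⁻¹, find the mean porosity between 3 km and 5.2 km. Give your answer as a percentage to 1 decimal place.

11.0%

⟨φ⟩ = (1/(z₂−z₁)) ∫ φ₀ e^(−kz) dz = φ₀·(e^(−k·z₁) − e^(−k·z₂)) / (k·(z₂−z₁))
e^(−0.41×3) = 0.2923; e^(−0.41×5.2) = 0.1186
⟨φ⟩ = 0.57 × (0.2923 − 0.1186) / (0.41 × 2.2) = 0.57 × 0.1926 = 0.1098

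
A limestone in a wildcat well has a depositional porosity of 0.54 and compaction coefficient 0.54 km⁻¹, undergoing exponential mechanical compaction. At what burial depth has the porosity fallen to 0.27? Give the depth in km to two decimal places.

1.28 km

Invert Athy's law: d = ln(phi₀/phi) / c
d = ln(0.54/0.27) / 0.54 = ln(2) / 0.54 = 0.6931 / 0.54 = 1.284 km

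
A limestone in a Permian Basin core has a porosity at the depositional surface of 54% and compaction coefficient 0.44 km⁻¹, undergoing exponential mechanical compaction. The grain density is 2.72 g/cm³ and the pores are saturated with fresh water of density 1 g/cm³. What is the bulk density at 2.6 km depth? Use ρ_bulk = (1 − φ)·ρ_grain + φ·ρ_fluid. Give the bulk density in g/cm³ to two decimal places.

Porosity at depth: n = 0.54·exp(−0.44×2.6) = 0.54×0.3185 = 0.1720
Bulk density: ρ_b = (1−n)ρ_g + n·ρ_f = 0.8280×2.72 + 0.1720×1
       = 2.252 + 0.172 = 2.424 g/cm³

2.42 g/cm³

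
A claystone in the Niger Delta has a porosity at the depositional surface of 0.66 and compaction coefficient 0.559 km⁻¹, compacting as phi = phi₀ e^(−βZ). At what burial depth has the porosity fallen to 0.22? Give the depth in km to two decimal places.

1.97 km

Invert Athy's law: Z = ln(phi₀/phi) / β
Z = ln(0.66/0.22) / 0.559 = ln(3) / 0.559 = 1.0986 / 0.559 = 1.965 km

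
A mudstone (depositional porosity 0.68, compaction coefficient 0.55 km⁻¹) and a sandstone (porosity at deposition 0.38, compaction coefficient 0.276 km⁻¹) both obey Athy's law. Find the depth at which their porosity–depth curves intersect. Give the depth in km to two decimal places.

Set n₀ₐ e^(−cₐZ) = n₀ᵦ e^(−cᵦZ) ⇒ ln(n₀ₐ/n₀ᵦ) = (cₐ − cᵦ)·Z
Z = ln(0.68/0.38) / (0.55 − 0.276) = 0.5819 / 0.274 = 2.124 km

2.12 km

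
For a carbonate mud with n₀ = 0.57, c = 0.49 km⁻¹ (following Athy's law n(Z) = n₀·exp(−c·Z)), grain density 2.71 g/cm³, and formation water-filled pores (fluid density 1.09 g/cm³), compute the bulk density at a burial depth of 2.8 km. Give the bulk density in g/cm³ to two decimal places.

2.48 g/cm³

Porosity at depth: n = 0.57·exp(−0.49×2.8) = 0.57×0.2536 = 0.1446
Bulk density: ρ_b = (1−n)ρ_g + n·ρ_f = 0.8554×2.71 + 0.1446×1.09
       = 2.318 + 0.158 = 2.476 g/cm³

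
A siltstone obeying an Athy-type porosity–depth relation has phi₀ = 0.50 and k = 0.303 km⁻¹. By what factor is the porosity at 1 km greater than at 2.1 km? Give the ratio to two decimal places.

phi(z₁)/phi(z₂) = e^(−k·z₁)/e^(−k·z₂) = e^{k(z₂−z₁)}
= exp(0.303 × 1.1) = exp(0.3333) = 1.3956

1.40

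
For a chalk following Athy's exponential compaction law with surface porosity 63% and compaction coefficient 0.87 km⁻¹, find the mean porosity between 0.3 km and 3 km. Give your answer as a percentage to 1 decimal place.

18.7%

⟨n⟩ = (1/(z₂−z₁)) ∫ n₀ e^(−βz) dz = n₀·(e^(−β·z₁) − e^(−β·z₂)) / (β·(z₂−z₁))
e^(−0.87×0.3) = 0.7703; e^(−0.87×3) = 0.0735
⟨n⟩ = 0.63 × (0.7703 − 0.0735) / (0.87 × 2.7) = 0.63 × 0.2966 = 0.1869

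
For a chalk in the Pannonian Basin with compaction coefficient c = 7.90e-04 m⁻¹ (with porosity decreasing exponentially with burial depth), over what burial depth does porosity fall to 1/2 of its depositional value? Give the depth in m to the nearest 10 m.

880 m

Working in km (1 km = 1000 m; c in km⁻¹ = c in m⁻¹ × 1000):
phi/phi₀ = 1/2 ⇒ exp(−c·d) = 1/2 ⇒ d = ln(2) / c
d = 0.6931 / 0.79 = 0.877 km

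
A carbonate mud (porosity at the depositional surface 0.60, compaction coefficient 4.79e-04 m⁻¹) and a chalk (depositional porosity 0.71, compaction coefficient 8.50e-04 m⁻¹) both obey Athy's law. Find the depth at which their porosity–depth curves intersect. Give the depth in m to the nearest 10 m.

Working in km (1 km = 1000 m; k in km⁻¹ = k in m⁻¹ × 1000):
Set phi₀ₐ e^(−kₐZ) = phi₀ᵦ e^(−kᵦZ) ⇒ ln(phi₀ₐ/phi₀ᵦ) = (kₐ − kᵦ)·Z
Z = ln(0.6/0.71) / (0.479 − 0.85) = -0.1683 / -0.371 = 0.454 km

450 m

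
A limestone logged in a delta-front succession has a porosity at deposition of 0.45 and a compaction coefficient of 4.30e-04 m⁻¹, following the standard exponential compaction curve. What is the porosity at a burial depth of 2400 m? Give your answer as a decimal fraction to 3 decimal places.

Working in km (1 km = 1000 m; c in km⁻¹ = c in m⁻¹ × 1000):
phi = phi₀·exp(−c·z) = 0.45 × exp(−0.43 × 2.4) = 0.45 × exp(−1.032)
  = 0.45 × 0.3563 = 0.1603

0.160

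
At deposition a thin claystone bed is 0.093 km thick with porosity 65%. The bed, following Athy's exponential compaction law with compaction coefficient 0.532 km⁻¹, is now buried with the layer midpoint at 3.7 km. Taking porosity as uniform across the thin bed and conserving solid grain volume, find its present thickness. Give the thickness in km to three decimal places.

Porosity at 3.7 km: n = 0.65·exp(−0.532×3.7) = 0.0908
Solid-volume conservation: h(1−n) = h₀(1−n₀) ⇒ h = h₀·(1−n₀)/(1−n)
h = 0.093 × (1 − 0.65)/(1 − 0.0908) = 0.093 × 0.3850 = 0.0358 km

0.036 km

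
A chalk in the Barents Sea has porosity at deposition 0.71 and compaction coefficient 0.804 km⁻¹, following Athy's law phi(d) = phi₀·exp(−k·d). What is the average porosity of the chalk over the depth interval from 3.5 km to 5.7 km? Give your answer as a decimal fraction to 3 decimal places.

⟨phi⟩ = (1/(d₂−d₁)) ∫ phi₀ e^(−kd) dd = phi₀·(e^(−k·d₁) − e^(−k·d₂)) / (k·(d₂−d₁))
e^(−0.804×3.5) = 0.0600; e^(−0.804×5.7) = 0.0102
⟨phi⟩ = 0.71 × (0.0600 − 0.0102) / (0.804 × 2.2) = 0.71 × 0.0281 = 0.0200

0.020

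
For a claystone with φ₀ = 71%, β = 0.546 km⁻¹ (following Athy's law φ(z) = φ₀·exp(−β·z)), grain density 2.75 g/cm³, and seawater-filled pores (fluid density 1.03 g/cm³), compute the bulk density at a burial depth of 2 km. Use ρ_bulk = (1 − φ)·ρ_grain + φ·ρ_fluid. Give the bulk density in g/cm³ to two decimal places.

Porosity at depth: φ = 0.71·exp(−0.546×2) = 0.71×0.3355 = 0.2382
Bulk density: ρ_b = (1−φ)ρ_g + φ·ρ_f = 0.7618×2.75 + 0.2382×1.03
       = 2.095 + 0.245 = 2.340 g/cm³

2.34 g/cm³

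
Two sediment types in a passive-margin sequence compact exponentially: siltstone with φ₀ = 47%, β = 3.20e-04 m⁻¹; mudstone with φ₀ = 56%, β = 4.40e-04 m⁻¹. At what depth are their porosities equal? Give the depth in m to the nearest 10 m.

Working in km (1 km = 1000 m; β in km⁻¹ = β in m⁻¹ × 1000):
Set φ₀ₐ e^(−βₐz) = φ₀ᵦ e^(−βᵦz) ⇒ ln(φ₀ₐ/φ₀ᵦ) = (βₐ − βᵦ)·z
z = ln(0.47/0.56) / (0.32 − 0.44) = -0.1752 / -0.12 = 1.460 km

1460 m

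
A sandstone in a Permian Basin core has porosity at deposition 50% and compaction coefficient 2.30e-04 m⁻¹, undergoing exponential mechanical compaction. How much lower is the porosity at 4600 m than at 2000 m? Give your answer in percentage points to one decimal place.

14.2 percentage points

Working in km (1 km = 1000 m; β in km⁻¹ = β in m⁻¹ × 1000):
phi(2) = 0.5·e^(−0.23×2) = 0.3156
phi(4.6) = 0.5·e^(−0.23×4.6) = 0.1736
Δphi = 0.3156 − 0.1736 = 0.1421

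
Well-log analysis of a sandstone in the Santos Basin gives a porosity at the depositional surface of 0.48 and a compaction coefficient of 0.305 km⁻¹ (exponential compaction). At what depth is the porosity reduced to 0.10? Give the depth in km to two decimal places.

5.14 km

Invert Athy's law: d = ln(φ₀/φ) / β
d = ln(0.48/0.1) / 0.305 = ln(4.8) / 0.305 = 1.5686 / 0.305 = 5.143 km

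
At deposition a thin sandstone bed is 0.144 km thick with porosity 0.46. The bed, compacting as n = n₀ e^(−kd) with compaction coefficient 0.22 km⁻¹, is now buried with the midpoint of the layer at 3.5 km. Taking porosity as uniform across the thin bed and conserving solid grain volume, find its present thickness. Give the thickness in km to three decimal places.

0.099 km

Porosity at 3.5 km: n = 0.46·exp(−0.22×3.5) = 0.2130
Solid-volume conservation: h(1−n) = h₀(1−n₀) ⇒ h = h₀·(1−n₀)/(1−n)
h = 0.144 × (1 − 0.46)/(1 − 0.2130) = 0.144 × 0.6861 = 0.0988 km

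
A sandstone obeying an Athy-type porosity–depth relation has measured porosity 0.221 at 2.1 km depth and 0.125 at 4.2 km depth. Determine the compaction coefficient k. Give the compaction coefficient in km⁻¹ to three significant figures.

Athy: φ(z) = φ₀ e^(−kz) ⇒ φ₁/φ₂ = e^{k(z₂−z₁)} ⇒ k = ln(φ₁/φ₂)/(z₂−z₁)
k = ln(0.221/0.125) / (4.2 − 2.1) = ln(1.768) / 2.1 = 0.5698 / 2.1 = 0.2714 km⁻¹

0.271 km⁻¹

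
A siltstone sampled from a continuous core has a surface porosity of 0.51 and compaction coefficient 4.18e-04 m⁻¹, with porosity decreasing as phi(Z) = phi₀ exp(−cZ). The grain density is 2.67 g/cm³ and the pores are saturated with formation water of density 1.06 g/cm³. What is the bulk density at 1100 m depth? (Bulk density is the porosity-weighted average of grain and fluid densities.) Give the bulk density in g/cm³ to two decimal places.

2.15 g/cm³

Working in km (1 km = 1000 m; c in km⁻¹ = c in m⁻¹ × 1000):
Porosity at depth: phi = 0.51·exp(−0.418×1.1) = 0.51×0.6314 = 0.3220
Bulk density: ρ_b = (1−phi)ρ_g + phi·ρ_f = 0.6780×2.67 + 0.3220×1.06
       = 1.810 + 0.341 = 2.152 g/cm³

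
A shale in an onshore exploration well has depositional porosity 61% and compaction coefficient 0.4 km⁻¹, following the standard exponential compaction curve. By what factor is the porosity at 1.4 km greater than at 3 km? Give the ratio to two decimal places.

φ(Z₁)/φ(Z₂) = e^(−β·Z₁)/e^(−β·Z₂) = e^{β(Z₂−Z₁)}
= exp(0.4 × 1.6) = exp(0.64) = 1.8965

1.90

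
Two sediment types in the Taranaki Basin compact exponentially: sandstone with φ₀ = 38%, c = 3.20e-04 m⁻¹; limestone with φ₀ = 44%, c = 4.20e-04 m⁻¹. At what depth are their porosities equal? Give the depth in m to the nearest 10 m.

Working in km (1 km = 1000 m; c in km⁻¹ = c in m⁻¹ × 1000):
Set φ₀ₐ e^(−cₐZ) = φ₀ᵦ e^(−cᵦZ) ⇒ ln(φ₀ₐ/φ₀ᵦ) = (cₐ − cᵦ)·Z
Z = ln(0.38/0.44) / (0.32 − 0.42) = -0.1466 / -0.1 = 1.466 km

1470 m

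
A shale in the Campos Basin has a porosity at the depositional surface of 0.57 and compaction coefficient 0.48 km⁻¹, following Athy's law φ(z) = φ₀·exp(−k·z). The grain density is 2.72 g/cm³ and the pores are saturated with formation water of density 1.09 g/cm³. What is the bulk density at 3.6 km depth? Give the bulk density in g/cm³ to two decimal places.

2.55 g/cm³

Porosity at depth: φ = 0.57·exp(−0.48×3.6) = 0.57×0.1776 = 0.1013
Bulk density: ρ_b = (1−φ)ρ_g + φ·ρ_f = 0.8987×2.72 + 0.1013×1.09
       = 2.445 + 0.110 = 2.555 g/cm³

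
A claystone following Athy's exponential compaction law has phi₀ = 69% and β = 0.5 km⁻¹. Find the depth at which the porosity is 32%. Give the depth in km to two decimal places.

Invert Athy's law: Z = ln(phi₀/phi) / β
Z = ln(0.69/0.32) / 0.5 = ln(2.156) / 0.5 = 0.7684 / 0.5 = 1.537 km

1.54 km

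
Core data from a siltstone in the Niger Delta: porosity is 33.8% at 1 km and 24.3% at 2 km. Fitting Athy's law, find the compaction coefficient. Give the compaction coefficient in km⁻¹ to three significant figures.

0.330 km⁻¹

Athy: n(z) = n₀ e^(−kz) ⇒ n₁/n₂ = e^{k(z₂−z₁)} ⇒ k = ln(n₁/n₂)/(z₂−z₁)
k = ln(0.338/0.243) / (2 − 1) = ln(1.391) / 1 = 0.3300 / 1 = 0.33 km⁻¹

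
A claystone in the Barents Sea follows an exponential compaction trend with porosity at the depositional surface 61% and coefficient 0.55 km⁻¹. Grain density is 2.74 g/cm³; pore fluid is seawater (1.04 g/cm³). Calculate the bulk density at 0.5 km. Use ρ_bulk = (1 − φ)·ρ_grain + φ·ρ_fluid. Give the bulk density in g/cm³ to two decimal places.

1.95 g/cm³

Porosity at depth: n = 0.61·exp(−0.55×0.5) = 0.61×0.7596 = 0.4633
Bulk density: ρ_b = (1−n)ρ_g + n·ρ_f = 0.5367×2.74 + 0.4633×1.04
       = 1.470 + 0.482 = 1.952 g/cm³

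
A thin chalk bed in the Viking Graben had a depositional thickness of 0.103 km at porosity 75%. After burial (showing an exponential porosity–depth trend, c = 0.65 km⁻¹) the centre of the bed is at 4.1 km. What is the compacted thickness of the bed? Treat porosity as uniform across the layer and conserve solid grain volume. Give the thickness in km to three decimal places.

Porosity at 4.1 km: φ = 0.75·exp(−0.65×4.1) = 0.0522
Solid-volume conservation: h(1−φ) = h₀(1−φ₀) ⇒ h = h₀·(1−φ₀)/(1−φ)
h = 0.103 × (1 − 0.75)/(1 − 0.0522) = 0.103 × 0.2638 = 0.0272 km

0.027 km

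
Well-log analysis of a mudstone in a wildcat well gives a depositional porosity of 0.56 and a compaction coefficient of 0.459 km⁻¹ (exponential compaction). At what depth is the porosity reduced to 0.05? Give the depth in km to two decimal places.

5.26 km

Invert Athy's law: Z = ln(phi₀/phi) / c
Z = ln(0.56/0.05) / 0.459 = ln(11.2) / 0.459 = 2.4159 / 0.459 = 5.263 km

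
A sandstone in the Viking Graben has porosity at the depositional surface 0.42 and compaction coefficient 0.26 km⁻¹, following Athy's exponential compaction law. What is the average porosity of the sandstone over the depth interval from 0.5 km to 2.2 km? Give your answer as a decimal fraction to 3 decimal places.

⟨n⟩ = (1/(z₂−z₁)) ∫ n₀ e^(−cz) dz = n₀·(e^(−c·z₁) − e^(−c·z₂)) / (c·(z₂−z₁))
e^(−0.26×0.5) = 0.8781; e^(−0.26×2.2) = 0.5644
⟨n⟩ = 0.42 × (0.8781 − 0.5644) / (0.26 × 1.7) = 0.42 × 0.7097 = 0.2981

0.298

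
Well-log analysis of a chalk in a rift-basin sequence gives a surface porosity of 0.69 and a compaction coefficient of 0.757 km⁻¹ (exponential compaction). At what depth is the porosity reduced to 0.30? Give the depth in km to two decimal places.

1.10 km

Invert Athy's law: Z = ln(n₀/n) / c
Z = ln(0.69/0.3) / 0.757 = ln(2.3) / 0.757 = 0.8329 / 0.757 = 1.100 km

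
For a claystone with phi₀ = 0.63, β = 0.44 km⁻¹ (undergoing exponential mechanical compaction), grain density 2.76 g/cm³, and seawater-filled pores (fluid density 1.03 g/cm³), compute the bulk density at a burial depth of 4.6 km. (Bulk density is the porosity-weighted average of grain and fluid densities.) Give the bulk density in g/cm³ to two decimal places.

Porosity at depth: phi = 0.63·exp(−0.44×4.6) = 0.63×0.1321 = 0.0832
Bulk density: ρ_b = (1−phi)ρ_g + phi·ρ_f = 0.9168×2.76 + 0.0832×1.03
       = 2.530 + 0.086 = 2.616 g/cm³

2.62 g/cm³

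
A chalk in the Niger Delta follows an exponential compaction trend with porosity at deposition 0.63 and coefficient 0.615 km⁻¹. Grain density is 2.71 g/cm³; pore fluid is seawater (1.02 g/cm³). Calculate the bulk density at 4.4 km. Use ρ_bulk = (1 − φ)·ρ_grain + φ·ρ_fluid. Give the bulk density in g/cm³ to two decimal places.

2.64 g/cm³

Porosity at depth: n = 0.63·exp(−0.615×4.4) = 0.63×0.0668 = 0.0421
Bulk density: ρ_b = (1−n)ρ_g + n·ρ_f = 0.9579×2.71 + 0.0421×1.02
       = 2.596 + 0.043 = 2.639 g/cm³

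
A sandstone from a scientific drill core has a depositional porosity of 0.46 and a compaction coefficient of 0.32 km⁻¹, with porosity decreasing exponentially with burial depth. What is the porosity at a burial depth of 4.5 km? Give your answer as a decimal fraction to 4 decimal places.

φ = φ₀·exp(−c·z) = 0.46 × exp(−0.32 × 4.5) = 0.46 × exp(−1.44)
  = 0.46 × 0.2369 = 0.1090

0.1090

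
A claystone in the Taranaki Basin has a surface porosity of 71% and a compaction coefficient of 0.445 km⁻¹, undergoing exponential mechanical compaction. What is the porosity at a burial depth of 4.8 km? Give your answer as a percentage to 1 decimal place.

n = n₀·exp(−β·Z) = 0.71 × exp(−0.445 × 4.8) = 0.71 × exp(−2.136)
  = 0.71 × 0.1181 = 0.0839

8.4%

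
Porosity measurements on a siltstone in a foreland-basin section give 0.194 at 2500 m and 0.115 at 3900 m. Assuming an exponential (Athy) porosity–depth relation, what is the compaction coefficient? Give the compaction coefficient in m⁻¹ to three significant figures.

Working in km (1 km = 1000 m; β in km⁻¹ = β in m⁻¹ × 1000):
Athy: φ(d) = φ₀ e^(−βd) ⇒ φ₁/φ₂ = e^{β(d₂−d₁)} ⇒ β = ln(φ₁/φ₂)/(d₂−d₁)
β = ln(0.194/0.115) / (3.9 − 2.5) = ln(1.687) / 1.4 = 0.5229 / 1.4 = 0.3735 km⁻¹

0.000374 m⁻¹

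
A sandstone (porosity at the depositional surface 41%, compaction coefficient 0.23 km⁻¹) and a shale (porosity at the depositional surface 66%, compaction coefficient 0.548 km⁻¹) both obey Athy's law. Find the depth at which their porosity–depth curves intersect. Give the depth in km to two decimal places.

Set φ₀ₐ e^(−βₐZ) = φ₀ᵦ e^(−βᵦZ) ⇒ ln(φ₀ₐ/φ₀ᵦ) = (βₐ − βᵦ)·Z
Z = ln(0.41/0.66) / (0.23 − 0.548) = -0.4761 / -0.318 = 1.497 km

1.50 km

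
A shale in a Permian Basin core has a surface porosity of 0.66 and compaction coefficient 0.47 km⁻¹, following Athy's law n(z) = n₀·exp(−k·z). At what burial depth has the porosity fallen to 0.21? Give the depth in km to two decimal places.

2.44 km

Invert Athy's law: z = ln(n₀/n) / k
z = ln(0.66/0.21) / 0.47 = ln(3.143) / 0.47 = 1.1451 / 0.47 = 2.436 km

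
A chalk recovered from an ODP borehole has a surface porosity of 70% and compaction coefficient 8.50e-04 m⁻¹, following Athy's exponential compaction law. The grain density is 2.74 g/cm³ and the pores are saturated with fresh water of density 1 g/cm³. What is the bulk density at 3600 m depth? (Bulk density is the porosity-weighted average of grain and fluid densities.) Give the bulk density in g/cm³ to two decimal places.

Working in km (1 km = 1000 m; c in km⁻¹ = c in m⁻¹ × 1000):
Porosity at depth: phi = 0.7·exp(−0.85×3.6) = 0.7×0.0469 = 0.0328
Bulk density: ρ_b = (1−phi)ρ_g + phi·ρ_f = 0.9672×2.74 + 0.0328×1
       = 2.650 + 0.033 = 2.683 g/cm³

2.68 g/cm³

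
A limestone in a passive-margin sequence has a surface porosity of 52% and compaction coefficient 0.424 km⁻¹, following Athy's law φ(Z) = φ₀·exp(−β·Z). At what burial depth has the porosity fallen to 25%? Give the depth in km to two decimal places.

Invert Athy's law: Z = ln(φ₀/φ) / β
Z = ln(0.52/0.25) / 0.424 = ln(2.08) / 0.424 = 0.7324 / 0.424 = 1.727 km

1.73 km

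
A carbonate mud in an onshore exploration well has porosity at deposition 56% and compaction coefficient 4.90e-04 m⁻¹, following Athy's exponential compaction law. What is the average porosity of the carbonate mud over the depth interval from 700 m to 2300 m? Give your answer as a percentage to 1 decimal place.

Working in km (1 km = 1000 m; β in km⁻¹ = β in m⁻¹ × 1000):
⟨n⟩ = (1/(z₂−z₁)) ∫ n₀ e^(−βz) dz = n₀·(e^(−β·z₁) − e^(−β·z₂)) / (β·(z₂−z₁))
e^(−0.49×0.7) = 0.7096; e^(−0.49×2.3) = 0.3240
⟨n⟩ = 0.56 × (0.7096 − 0.3240) / (0.49 × 1.6) = 0.56 × 0.4919 = 0.2755

27.5%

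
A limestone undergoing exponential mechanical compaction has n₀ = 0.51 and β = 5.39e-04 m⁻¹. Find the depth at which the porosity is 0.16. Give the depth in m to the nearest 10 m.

Working in km (1 km = 1000 m; β in km⁻¹ = β in m⁻¹ × 1000):
Invert Athy's law: z = ln(n₀/n) / β
z = ln(0.51/0.16) / 0.539 = ln(3.188) / 0.539 = 1.1592 / 0.539 = 2.151 km

2150 m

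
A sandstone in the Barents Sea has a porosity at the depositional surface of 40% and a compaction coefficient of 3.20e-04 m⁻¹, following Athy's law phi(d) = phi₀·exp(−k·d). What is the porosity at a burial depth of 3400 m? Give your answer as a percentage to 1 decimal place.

Working in km (1 km = 1000 m; k in km⁻¹ = k in m⁻¹ × 1000):
phi = phi₀·exp(−k·d) = 0.4 × exp(−0.32 × 3.4) = 0.4 × exp(−1.088)
  = 0.4 × 0.3369 = 0.1348

13.5%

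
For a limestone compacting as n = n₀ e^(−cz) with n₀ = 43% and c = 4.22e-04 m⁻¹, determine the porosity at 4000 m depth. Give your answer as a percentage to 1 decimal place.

Working in km (1 km = 1000 m; c in km⁻¹ = c in m⁻¹ × 1000):
n = n₀·exp(−c·z) = 0.43 × exp(−0.422 × 4) = 0.43 × exp(−1.688)
  = 0.43 × 0.1849 = 0.0795

8.0%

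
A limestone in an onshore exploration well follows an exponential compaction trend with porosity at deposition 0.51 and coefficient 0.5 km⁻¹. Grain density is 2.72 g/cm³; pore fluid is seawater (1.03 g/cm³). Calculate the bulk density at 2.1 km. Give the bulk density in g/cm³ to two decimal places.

2.42 g/cm³

Porosity at depth: φ = 0.51·exp(−0.5×2.1) = 0.51×0.3499 = 0.1785
Bulk density: ρ_b = (1−φ)ρ_g + φ·ρ_f = 0.8215×2.72 + 0.1785×1.03
       = 2.235 + 0.184 = 2.418 g/cm³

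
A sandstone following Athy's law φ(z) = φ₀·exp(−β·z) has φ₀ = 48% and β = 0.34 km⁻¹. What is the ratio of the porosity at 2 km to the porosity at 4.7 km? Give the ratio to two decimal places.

φ(z₁)/φ(z₂) = e^(−β·z₁)/e^(−β·z₂) = e^{β(z₂−z₁)}
= exp(0.34 × 2.7) = exp(0.918) = 2.5043

2.50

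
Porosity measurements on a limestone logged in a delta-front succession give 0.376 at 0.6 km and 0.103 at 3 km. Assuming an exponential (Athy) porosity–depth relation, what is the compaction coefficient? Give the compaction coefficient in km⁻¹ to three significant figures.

0.540 km⁻¹

Athy: phi(d) = phi₀ e^(−cd) ⇒ phi₁/phi₂ = e^{c(d₂−d₁)} ⇒ c = ln(phi₁/phi₂)/(d₂−d₁)
c = ln(0.376/0.103) / (3 − 0.6) = ln(3.65) / 2.4 = 1.2949 / 2.4 = 0.5395 km⁻¹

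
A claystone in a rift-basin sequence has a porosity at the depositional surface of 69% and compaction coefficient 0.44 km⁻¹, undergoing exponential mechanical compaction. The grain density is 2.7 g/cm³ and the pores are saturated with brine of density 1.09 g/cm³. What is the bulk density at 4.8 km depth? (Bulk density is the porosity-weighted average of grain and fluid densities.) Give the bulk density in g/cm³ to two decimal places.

2.57 g/cm³

Porosity at depth: φ = 0.69·exp(−0.44×4.8) = 0.69×0.1210 = 0.0835
Bulk density: ρ_b = (1−φ)ρ_g + φ·ρ_f = 0.9165×2.7 + 0.0835×1.09
       = 2.475 + 0.091 = 2.566 g/cm³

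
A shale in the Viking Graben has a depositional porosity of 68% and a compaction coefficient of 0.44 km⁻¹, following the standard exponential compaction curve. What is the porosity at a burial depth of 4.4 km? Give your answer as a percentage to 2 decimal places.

phi = phi₀·exp(−c·z) = 0.68 × exp(−0.44 × 4.4) = 0.68 × exp(−1.936)
  = 0.68 × 0.1443 = 0.0981

9.81%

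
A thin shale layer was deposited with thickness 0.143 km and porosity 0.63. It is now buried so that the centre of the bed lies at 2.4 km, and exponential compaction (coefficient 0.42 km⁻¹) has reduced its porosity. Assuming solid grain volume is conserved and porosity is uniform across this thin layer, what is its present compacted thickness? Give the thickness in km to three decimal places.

0.069 km

Porosity at 2.4 km: n = 0.63·exp(−0.42×2.4) = 0.2299
Solid-volume conservation: h(1−n) = h₀(1−n₀) ⇒ h = h₀·(1−n₀)/(1−n)
h = 0.143 × (1 − 0.63)/(1 − 0.2299) = 0.143 × 0.4805 = 0.0687 km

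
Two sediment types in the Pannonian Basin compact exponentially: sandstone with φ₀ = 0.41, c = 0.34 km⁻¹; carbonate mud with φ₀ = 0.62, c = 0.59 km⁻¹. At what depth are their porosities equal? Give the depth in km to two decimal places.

Set φ₀ₐ e^(−cₐZ) = φ₀ᵦ e^(−cᵦZ) ⇒ ln(φ₀ₐ/φ₀ᵦ) = (cₐ − cᵦ)·Z
Z = ln(0.41/0.62) / (0.34 − 0.59) = -0.4136 / -0.25 = 1.654 km

1.65 km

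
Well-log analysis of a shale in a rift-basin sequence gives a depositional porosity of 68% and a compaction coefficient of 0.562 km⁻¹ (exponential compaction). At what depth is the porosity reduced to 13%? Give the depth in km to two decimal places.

2.94 km

Invert Athy's law: d = ln(phi₀/phi) / c
d = ln(0.68/0.13) / 0.562 = ln(5.231) / 0.562 = 1.6546 / 0.562 = 2.944 km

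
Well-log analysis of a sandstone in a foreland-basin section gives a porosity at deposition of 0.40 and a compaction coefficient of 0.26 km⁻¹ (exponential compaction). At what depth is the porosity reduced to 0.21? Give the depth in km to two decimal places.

2.48 km

Invert Athy's law: d = ln(phi₀/phi) / β
d = ln(0.4/0.21) / 0.26 = ln(1.905) / 0.26 = 0.6444 / 0.26 = 2.478 km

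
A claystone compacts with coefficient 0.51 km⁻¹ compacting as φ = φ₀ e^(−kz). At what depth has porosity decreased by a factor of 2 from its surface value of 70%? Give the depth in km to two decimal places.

φ/φ₀ = 1/2 ⇒ exp(−k·z) = 1/2 ⇒ z = ln(2) / k
z = 0.6931 / 0.51 = 1.359 km

1.36 km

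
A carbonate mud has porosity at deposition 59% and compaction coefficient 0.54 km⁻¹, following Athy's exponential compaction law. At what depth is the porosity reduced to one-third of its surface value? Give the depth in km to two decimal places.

2.03 km

φ/φ₀ = 1/3 ⇒ exp(−c·z) = 1/3 ⇒ z = ln(3) / c
z = 1.0986 / 0.54 = 2.034 km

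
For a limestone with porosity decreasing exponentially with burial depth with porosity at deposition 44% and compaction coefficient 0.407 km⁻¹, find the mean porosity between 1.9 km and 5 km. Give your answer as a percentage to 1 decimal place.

11.5%

⟨n⟩ = (1/(d₂−d₁)) ∫ n₀ e^(−kd) dd = n₀·(e^(−k·d₁) − e^(−k·d₂)) / (k·(d₂−d₁))
e^(−0.407×1.9) = 0.4615; e^(−0.407×5) = 0.1307
⟨n⟩ = 0.44 × (0.4615 − 0.1307) / (0.407 × 3.1) = 0.44 × 0.2622 = 0.1154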